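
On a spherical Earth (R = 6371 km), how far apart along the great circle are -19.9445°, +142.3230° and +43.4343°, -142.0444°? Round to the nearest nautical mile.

Δλ = -142.0444 − 142.3230 = -284.3674°; wrapped into (−180°, 180°]: 75.6326°.
Δφ = 43.4343 − -19.9445 = 63.3788°.
a = sin²(Δφ/2) + cos φ₁ · cos φ₂ · sin²(Δλ/2) = 0.532569.
c = 2·atan2(√a, √(1−a)) = 1.63598 rad → d = 6371·c ≈ 10422.83 km ≈ 5627.88 nmi.

5628 nmi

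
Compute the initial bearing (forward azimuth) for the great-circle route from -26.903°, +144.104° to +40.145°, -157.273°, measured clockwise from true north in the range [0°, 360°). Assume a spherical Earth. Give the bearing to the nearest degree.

Δλ = -157.273 − 144.104 = -301.377°; wrapped into (−180°, 180°]: 58.623°.
θ = atan2( sin Δλ · cos φ₂ , cos φ₁ · sin φ₂ − sin φ₁ · cos φ₂ · cos Δλ )
  = atan2(0.65263, 0.75504) = 40.839° → normalised to [0°, 360°): 40.839°.

41°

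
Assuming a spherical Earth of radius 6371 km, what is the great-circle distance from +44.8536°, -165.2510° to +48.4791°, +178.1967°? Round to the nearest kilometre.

1323 km

Δλ = 178.1967 − -165.2510 = 343.4477°; wrapped into (−180°, 180°]: -16.5523°.
Δφ = 48.4791 − 44.8536 = 3.6255°.
a = sin²(Δφ/2) + cos φ₁ · cos φ₂ · sin²(Δλ/2) = 0.010738.
c = 2·atan2(√a, √(1−a)) = 0.20762 rad → d = 6371·c ≈ 1322.73 km.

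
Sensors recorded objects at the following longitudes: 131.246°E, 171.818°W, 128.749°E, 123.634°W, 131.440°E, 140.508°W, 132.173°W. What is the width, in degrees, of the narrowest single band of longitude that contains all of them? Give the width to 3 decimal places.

107.617°

Sort the longitudes: -171.818°, -140.508°, -132.173°, -123.634°, +128.749°, +131.246°, +131.440°.
Eastward gaps between consecutive values (wrapping around): 31.310°, 8.335°, 8.539°, 252.383°, 2.497°, 0.194°, 56.742°.
Largest gap = 252.383° ⇒ minimal covering band is its complement: 360° − 252.383° = 107.617°.
Band runs from +128.749° eastward to -123.634°, crossing the antimeridian.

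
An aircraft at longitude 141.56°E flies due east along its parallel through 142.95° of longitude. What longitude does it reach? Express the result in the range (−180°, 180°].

75.49°W

Start at +141.56°; shift +142.95° → +284.51°.
+284.51° lies outside (−180°, 180°]; subtract 360° → -75.49°.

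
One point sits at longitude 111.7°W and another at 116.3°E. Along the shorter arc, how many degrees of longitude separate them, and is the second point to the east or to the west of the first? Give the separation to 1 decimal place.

Raw difference: 116.3 − -111.7 = 228.0°.
Normalise into (−180°, 180°]: 228.0° − 360° = -132.0°.
Negative ⇒ the second point lies to the west; separation 132.0°.

132.0° west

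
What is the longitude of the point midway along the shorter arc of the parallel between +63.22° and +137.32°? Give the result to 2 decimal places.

+100.27°

Signed shortest Δλ from +63.22° to +137.32° is +74.10°.
Midpoint longitude = +63.22° + (+74.10°)/2 = +63.22° + 37.05° = +100.27°.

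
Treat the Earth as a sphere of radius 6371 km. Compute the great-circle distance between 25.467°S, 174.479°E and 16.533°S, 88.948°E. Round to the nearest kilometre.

8791 km

Δλ = 88.948 − 174.479 = -85.531°.
Δφ = -16.533 − -25.467 = 8.934°.
a = sin²(Δφ/2) + cos φ₁ · cos φ₂ · sin²(Δλ/2) = 0.405099.
c = 2·atan2(√a, √(1−a)) = 1.37984 rad → d = 6371·c ≈ 8790.94 km.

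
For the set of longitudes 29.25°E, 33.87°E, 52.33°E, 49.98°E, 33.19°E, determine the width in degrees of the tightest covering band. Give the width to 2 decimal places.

Sort the longitudes: +29.25°, +33.19°, +33.87°, +49.98°, +52.33°.
Eastward gaps between consecutive values (wrapping around): 3.94°, 0.68°, 16.11°, 2.35°, 336.92°.
Largest gap = 336.92° ⇒ minimal covering band is its complement: 360° − 336.92° = 23.08°.
Band runs from +29.25° eastward to +52.33°.

23.08°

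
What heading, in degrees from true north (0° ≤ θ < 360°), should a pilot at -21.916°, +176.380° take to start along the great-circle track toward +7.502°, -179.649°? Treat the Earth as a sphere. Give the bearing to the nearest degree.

8°

Δλ = -179.649 − 176.380 = -356.029°; wrapped into (−180°, 180°]: 3.971°.
θ = atan2( sin Δλ · cos φ₂ , cos φ₁ · sin φ₂ − sin φ₁ · cos φ₂ · cos Δλ )
  = atan2(0.06866, 0.49029) = 7.972° → normalised to [0°, 360°): 7.972°.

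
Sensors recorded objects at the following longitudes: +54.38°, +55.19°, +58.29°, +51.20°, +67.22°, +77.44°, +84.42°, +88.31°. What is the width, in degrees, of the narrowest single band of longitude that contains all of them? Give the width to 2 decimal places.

37.11°

Sort the longitudes: +51.20°, +54.38°, +55.19°, +58.29°, +67.22°, +77.44°, +84.42°, +88.31°.
Eastward gaps between consecutive values (wrapping around): 3.18°, 0.81°, 3.10°, 8.93°, 10.22°, 6.98°, 3.89°, 322.89°.
Largest gap = 322.89° ⇒ minimal covering band is its complement: 360° − 322.89° = 37.11°.
Band runs from +51.20° eastward to +88.31°.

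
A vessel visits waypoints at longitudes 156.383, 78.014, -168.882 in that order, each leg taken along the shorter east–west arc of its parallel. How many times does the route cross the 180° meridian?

1

Leg 1: +156.383° → +78.014°, shortest Δλ = -78.369° (west) — does not cross 180°.
Leg 2: +78.014° → -168.882°, shortest Δλ = 113.104° (east) — crosses 180°.
Total crossings: 1.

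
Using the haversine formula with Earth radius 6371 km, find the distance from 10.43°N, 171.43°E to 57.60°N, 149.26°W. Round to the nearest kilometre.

Δλ = -149.26 − 171.43 = -320.69°; wrapped into (−180°, 180°]: 39.31°.
Δφ = 57.60 − 10.43 = 47.17°.
a = sin²(Δφ/2) + cos φ₁ · cos φ₂ · sin²(Δλ/2) = 0.219707.
c = 2·atan2(√a, √(1−a)) = 0.97570 rad → d = 6371·c ≈ 6216.20 km.

6216 km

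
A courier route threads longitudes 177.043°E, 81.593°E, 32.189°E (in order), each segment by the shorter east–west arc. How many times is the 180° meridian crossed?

0

Leg 1: +177.043° → +81.593°, shortest Δλ = -95.45° (west) — does not cross 180°.
Leg 2: +81.593° → +32.189°, shortest Δλ = -49.404° (west) — does not cross 180°.
Total crossings: 0.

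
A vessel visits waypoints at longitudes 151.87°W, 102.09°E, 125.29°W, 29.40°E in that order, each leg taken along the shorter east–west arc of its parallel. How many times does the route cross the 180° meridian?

2

Leg 1: -151.87° → +102.09°, shortest Δλ = -106.04° (west) — crosses 180°.
Leg 2: +102.09° → -125.29°, shortest Δλ = 132.62° (east) — crosses 180°.
Leg 3: -125.29° → +29.40°, shortest Δλ = 154.69° (east) — does not cross 180°.
Total crossings: 2.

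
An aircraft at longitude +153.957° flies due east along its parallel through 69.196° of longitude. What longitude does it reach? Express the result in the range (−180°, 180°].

-136.847°

Start at +153.957°; shift +69.196° → +223.153°.
+223.153° lies outside (−180°, 180°]; subtract 360° → -136.847°.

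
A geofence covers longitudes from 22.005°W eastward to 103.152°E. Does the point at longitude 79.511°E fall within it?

Band width going east from -22.005° to +103.152°: ((103.152 − -22.005) mod 360) = 125.157°.
Offset of +79.511° east of the west edge: ((79.511 − -22.005) mod 360) = 101.516°.
101.516° ≤ 125.157° ⇒ inside.

Yes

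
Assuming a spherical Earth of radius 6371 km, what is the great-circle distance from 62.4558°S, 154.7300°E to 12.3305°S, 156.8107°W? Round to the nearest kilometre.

6753 km

Δλ = -156.8107 − 154.7300 = -311.5407°; wrapped into (−180°, 180°]: 48.4593°.
Δφ = -12.3305 − -62.4558 = 50.1253°.
a = sin²(Δφ/2) + cos φ₁ · cos φ₂ · sin²(Δλ/2) = 0.255533.
c = 2·atan2(√a, √(1−a)) = 1.05993 rad → d = 6371·c ≈ 6752.80 km.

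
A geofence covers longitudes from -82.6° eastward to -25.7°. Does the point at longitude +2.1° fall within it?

Band width going east from -82.6° to -25.7°: ((-25.7 − -82.6) mod 360) = 56.9°.
Offset of +2.1° east of the west edge: ((2.1 − -82.6) mod 360) = 84.7°.
84.7° > 56.9° ⇒ outside.

No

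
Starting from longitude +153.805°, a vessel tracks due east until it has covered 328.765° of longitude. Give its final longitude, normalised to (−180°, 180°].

+122.570°

Start at +153.805°; shift +328.765° → +482.570°.
+482.570° lies outside (−180°, 180°]; subtract 360° → +122.570°.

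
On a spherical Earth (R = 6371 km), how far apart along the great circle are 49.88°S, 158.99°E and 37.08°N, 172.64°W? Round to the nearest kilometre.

10063 km

Δλ = -172.64 − 158.99 = -331.63°; wrapped into (−180°, 180°]: 28.37°.
Δφ = 37.08 − -49.88 = 86.96°.
a = sin²(Δφ/2) + cos φ₁ · cos φ₂ · sin²(Δλ/2) = 0.504355.
c = 2·atan2(√a, √(1−a)) = 1.57951 rad → d = 6371·c ≈ 10063.04 km.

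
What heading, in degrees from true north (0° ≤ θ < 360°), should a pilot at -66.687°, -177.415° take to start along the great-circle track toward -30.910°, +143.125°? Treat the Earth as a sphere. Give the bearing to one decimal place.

Δλ = 143.125 − -177.415 = 320.540°; wrapped into (−180°, 180°]: -39.460°.
θ = atan2( sin Δλ · cos φ₂ , cos φ₁ · sin φ₂ − sin φ₁ · cos φ₂ · cos Δλ )
  = atan2(-0.54528, 0.40504) = -53.395° → normalised to [0°, 360°): 306.605°.

306.6°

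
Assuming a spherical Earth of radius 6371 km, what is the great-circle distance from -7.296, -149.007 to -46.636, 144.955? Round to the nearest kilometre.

7600 km

Δλ = 144.955 − -149.007 = 293.962°; wrapped into (−180°, 180°]: -66.038°.
Δφ = -46.636 − -7.296 = -39.340°.
a = sin²(Δφ/2) + cos φ₁ · cos φ₂ · sin²(Δλ/2) = 0.315535.
c = 2·atan2(√a, √(1−a)) = 1.19294 rad → d = 6371·c ≈ 7600.21 km.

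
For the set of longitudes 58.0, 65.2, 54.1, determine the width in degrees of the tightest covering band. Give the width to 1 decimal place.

11.1°

Sort the longitudes: +54.1°, +58.0°, +65.2°.
Eastward gaps between consecutive values (wrapping around): 3.9°, 7.2°, 348.9°.
Largest gap = 348.9° ⇒ minimal covering band is its complement: 360° − 348.9° = 11.1°.
Band runs from +54.1° eastward to +65.2°.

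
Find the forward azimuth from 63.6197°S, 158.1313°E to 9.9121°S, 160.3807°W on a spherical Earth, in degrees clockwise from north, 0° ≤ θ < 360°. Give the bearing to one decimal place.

48.1°

Δλ = -160.3807 − 158.1313 = -318.5120°; wrapped into (−180°, 180°]: 41.4880°.
θ = atan2( sin Δλ · cos φ₂ , cos φ₁ · sin φ₂ − sin φ₁ · cos φ₂ · cos Δλ )
  = atan2(0.65257, 0.58458) = 48.146° → normalised to [0°, 360°): 48.146°.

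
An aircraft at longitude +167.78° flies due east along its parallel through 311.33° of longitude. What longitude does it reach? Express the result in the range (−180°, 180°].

Start at +167.78°; shift +311.33° → +479.11°.
+479.11° lies outside (−180°, 180°]; subtract 360° → +119.11°.

+119.11°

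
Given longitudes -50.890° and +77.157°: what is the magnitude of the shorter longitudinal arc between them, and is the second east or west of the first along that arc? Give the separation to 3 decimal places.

Raw difference: 77.157 − -50.890 = 128.047°.
Normalise into (−180°, 180°]: 128.047° stays 128.047°.
Positive ⇒ the second point lies to the east; separation 128.047°.

128.047° east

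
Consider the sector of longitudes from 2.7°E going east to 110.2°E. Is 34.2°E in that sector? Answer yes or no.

Yes

Band width going east from +2.7° to +110.2°: ((110.2 − 2.7) mod 360) = 107.5°.
Offset of +34.2° east of the west edge: ((34.2 − 2.7) mod 360) = 31.5°.
31.5° ≤ 107.5° ⇒ inside.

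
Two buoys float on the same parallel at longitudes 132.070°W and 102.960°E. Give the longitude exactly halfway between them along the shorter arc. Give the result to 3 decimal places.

Signed shortest Δλ from -132.070° to +102.960° is -124.970°.
Midpoint longitude = -132.070° + (-124.970°)/2 = -132.070° − 62.485° = -194.555°.
Normalise into (−180°, 180°]: +165.445°.
(The naïve average (-132.070 + +102.960)/2 = -14.555° is on the wrong side of the globe.)

165.445°E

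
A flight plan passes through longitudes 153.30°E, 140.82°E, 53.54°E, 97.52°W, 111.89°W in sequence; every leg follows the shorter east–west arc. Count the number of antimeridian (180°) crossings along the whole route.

Leg 1: +153.30° → +140.82°, shortest Δλ = -12.48° (west) — does not cross 180°.
Leg 2: +140.82° → +53.54°, shortest Δλ = -87.28° (west) — does not cross 180°.
Leg 3: +53.54° → -97.52°, shortest Δλ = -151.06° (west) — does not cross 180°.
Leg 4: -97.52° → -111.89°, shortest Δλ = -14.37° (west) — does not cross 180°.
Total crossings: 0.

0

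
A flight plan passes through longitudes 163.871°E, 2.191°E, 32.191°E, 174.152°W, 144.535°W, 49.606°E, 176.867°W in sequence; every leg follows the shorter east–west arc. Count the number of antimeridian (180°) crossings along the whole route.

3

Leg 1: +163.871° → +2.191°, shortest Δλ = -161.68° (west) — does not cross 180°.
Leg 2: +2.191° → +32.191°, shortest Δλ = 30.0° (east) — does not cross 180°.
Leg 3: +32.191° → -174.152°, shortest Δλ = 153.657° (east) — crosses 180°.
Leg 4: -174.152° → -144.535°, shortest Δλ = 29.617° (east) — does not cross 180°.
Leg 5: -144.535° → +49.606°, shortest Δλ = -165.859° (west) — crosses 180°.
Leg 6: +49.606° → -176.867°, shortest Δλ = 133.527° (east) — crosses 180°.
Total crossings: 3.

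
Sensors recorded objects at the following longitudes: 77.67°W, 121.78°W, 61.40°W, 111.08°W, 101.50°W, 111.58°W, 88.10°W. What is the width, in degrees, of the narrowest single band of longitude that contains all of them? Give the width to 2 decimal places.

60.38°

Sort the longitudes: -121.78°, -111.58°, -111.08°, -101.50°, -88.10°, -77.67°, -61.40°.
Eastward gaps between consecutive values (wrapping around): 10.20°, 0.50°, 9.58°, 13.40°, 10.43°, 16.27°, 299.62°.
Largest gap = 299.62° ⇒ minimal covering band is its complement: 360° − 299.62° = 60.38°.
Band runs from -121.78° eastward to -61.40°.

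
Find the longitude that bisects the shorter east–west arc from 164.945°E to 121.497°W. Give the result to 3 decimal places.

158.276°W

Signed shortest Δλ from +164.945° to -121.497° is +73.558°.
Midpoint longitude = +164.945° + (+73.558°)/2 = +164.945° + 36.779° = +201.724°.
Normalise into (−180°, 180°]: -158.276°.
(The naïve average (+164.945 + -121.497)/2 = 21.724° is on the wrong side of the globe.)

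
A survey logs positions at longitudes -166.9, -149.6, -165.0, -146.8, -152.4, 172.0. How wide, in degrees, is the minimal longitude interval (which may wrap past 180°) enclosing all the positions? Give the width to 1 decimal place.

Sort the longitudes: -166.9°, -165.0°, -152.4°, -149.6°, -146.8°, +172.0°.
Eastward gaps between consecutive values (wrapping around): 1.9°, 12.6°, 2.8°, 2.8°, 318.8°, 21.1°.
Largest gap = 318.8° ⇒ minimal covering band is its complement: 360° − 318.8° = 41.2°.
Band runs from +172.0° eastward to -146.8°, crossing the antimeridian.

41.2°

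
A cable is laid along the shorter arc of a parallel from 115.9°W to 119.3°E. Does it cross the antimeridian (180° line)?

Naïve |119.3 − -115.9| = 235.2° > 180°, so the shorter arc goes the other way round — across 180°.
Signed shortest Δλ = ((119.3 − -115.9 + 180) mod 360) − 180 = -124.8°.
Going west by 124.8° from -115.9° passes through 180° before reaching +119.3°.

Yes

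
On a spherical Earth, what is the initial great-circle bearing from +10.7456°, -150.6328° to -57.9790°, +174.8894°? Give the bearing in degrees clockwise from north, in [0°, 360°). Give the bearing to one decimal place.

198.2°

Δλ = 174.8894 − -150.6328 = 325.5222°; wrapped into (−180°, 180°]: -34.4778°.
θ = atan2( sin Δλ · cos φ₂ , cos φ₁ · sin φ₂ − sin φ₁ · cos φ₂ · cos Δλ )
  = atan2(-0.30016, -0.91448) = -161.829° → normalised to [0°, 360°): 198.171°.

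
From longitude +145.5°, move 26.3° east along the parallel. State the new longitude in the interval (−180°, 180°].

Start at +145.5°; shift +26.3° → +171.8°.
+171.8° already lies in (−180°, 180°].

+171.8°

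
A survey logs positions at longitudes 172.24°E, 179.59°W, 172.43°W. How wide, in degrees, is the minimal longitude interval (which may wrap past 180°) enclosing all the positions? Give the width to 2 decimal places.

15.33°

Sort the longitudes: -179.59°, -172.43°, +172.24°.
Eastward gaps between consecutive values (wrapping around): 7.16°, 344.67°, 8.17°.
Largest gap = 344.67° ⇒ minimal covering band is its complement: 360° − 344.67° = 15.33°.
Band runs from +172.24° eastward to -172.43°, crossing the antimeridian.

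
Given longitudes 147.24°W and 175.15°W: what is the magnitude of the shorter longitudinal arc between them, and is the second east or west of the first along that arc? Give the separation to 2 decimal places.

27.91° west

Raw difference: -175.15 − -147.24 = -27.91°.
Normalise into (−180°, 180°]: -27.91° stays -27.91°.
Negative ⇒ the second point lies to the west; separation 27.91°.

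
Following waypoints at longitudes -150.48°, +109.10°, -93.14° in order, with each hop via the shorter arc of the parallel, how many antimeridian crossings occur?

Leg 1: -150.48° → +109.10°, shortest Δλ = -100.42° (west) — crosses 180°.
Leg 2: +109.10° → -93.14°, shortest Δλ = 157.76° (east) — crosses 180°.
Total crossings: 2.

2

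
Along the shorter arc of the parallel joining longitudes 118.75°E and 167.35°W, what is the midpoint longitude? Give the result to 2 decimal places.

155.70°E

Signed shortest Δλ from +118.75° to -167.35° is +73.90°.
Midpoint longitude = +118.75° + (+73.90°)/2 = +118.75° + 36.95° = +155.70°.
(The naïve average (+118.75 + -167.35)/2 = -24.3° is on the wrong side of the globe.)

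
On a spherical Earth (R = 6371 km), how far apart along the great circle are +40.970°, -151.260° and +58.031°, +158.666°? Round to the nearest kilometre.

3962 km

Δλ = 158.666 − -151.260 = 309.926°; wrapped into (−180°, 180°]: -50.074°.
Δφ = 58.031 − 40.970 = 17.061°.
a = sin²(Δφ/2) + cos φ₁ · cos φ₂ · sin²(Δλ/2) = 0.093603.
c = 2·atan2(√a, √(1−a)) = 0.62186 rad → d = 6371·c ≈ 3961.89 km.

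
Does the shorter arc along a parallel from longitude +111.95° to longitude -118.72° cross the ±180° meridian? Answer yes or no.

Naïve |-118.72 − 111.95| = 230.67° > 180°, so the shorter arc goes the other way round — across 180°.
Signed shortest Δλ = ((-118.72 − 111.95 + 180) mod 360) − 180 = 129.33°.
Going east by 129.33° from +111.95° passes through 180° before reaching -118.72°.

Yes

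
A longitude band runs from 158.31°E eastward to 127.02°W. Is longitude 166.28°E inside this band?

Yes

Band width going east from +158.31° to -127.02°: ((-127.02 − 158.31) mod 360) = 74.67°.
Offset of +166.28° east of the west edge: ((166.28 − 158.31) mod 360) = 7.97°.
7.97° ≤ 74.67° ⇒ inside.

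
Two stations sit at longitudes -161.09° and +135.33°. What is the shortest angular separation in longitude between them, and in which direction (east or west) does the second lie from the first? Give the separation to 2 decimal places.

63.58° west

Raw difference: 135.33 − -161.09 = 296.42°.
Normalise into (−180°, 180°]: 296.42° − 360° = -63.58°.
Negative ⇒ the second point lies to the west; separation 63.58°.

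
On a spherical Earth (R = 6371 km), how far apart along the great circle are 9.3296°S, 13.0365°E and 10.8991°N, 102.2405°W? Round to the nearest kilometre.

Δλ = -102.2405 − 13.0365 = -115.2770°.
Δφ = 10.8991 − -9.3296 = 20.2287°.
a = sin²(Δφ/2) + cos φ₁ · cos φ₂ · sin²(Δλ/2) = 0.722199.
c = 2·atan2(√a, √(1−a)) = 2.03130 rad → d = 6371·c ≈ 12941.41 km.

12941 km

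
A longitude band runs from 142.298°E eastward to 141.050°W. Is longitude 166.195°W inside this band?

Yes

Band width going east from +142.298° to -141.050°: ((-141.050 − 142.298) mod 360) = 76.652°.
Offset of -166.195° east of the west edge: ((-166.195 − 142.298) mod 360) = 51.507°.
51.507° ≤ 76.652° ⇒ inside.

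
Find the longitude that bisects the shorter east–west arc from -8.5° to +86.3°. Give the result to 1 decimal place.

Signed shortest Δλ from -8.5° to +86.3° is +94.8°.
Midpoint longitude = -8.5° + (+94.8°)/2 = -8.5° + 47.4° = +38.9°.

+38.9°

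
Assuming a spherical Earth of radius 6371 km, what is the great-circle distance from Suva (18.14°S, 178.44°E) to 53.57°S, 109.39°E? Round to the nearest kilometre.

7018 km

Δλ = 109.39 − 178.44 = -69.05°.
Δφ = -53.57 − -18.14 = -35.43°.
a = sin²(Δφ/2) + cos φ₁ · cos φ₂ · sin²(Δλ/2) = 0.273862.
c = 2·atan2(√a, √(1−a)) = 1.10148 rad → d = 6371·c ≈ 7017.54 km.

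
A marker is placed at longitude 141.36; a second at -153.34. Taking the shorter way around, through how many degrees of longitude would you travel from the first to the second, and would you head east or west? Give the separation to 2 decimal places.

65.30° east

Raw difference: -153.34 − 141.36 = -294.7°.
Normalise into (−180°, 180°]: -294.7° + 360° = 65.3°.
Positive ⇒ the second point lies to the east; separation 65.30°.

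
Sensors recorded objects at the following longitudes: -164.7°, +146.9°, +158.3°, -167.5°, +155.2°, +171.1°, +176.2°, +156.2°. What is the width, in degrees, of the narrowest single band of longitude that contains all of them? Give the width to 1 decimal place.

48.4°

Sort the longitudes: -167.5°, -164.7°, +146.9°, +155.2°, +156.2°, +158.3°, +171.1°, +176.2°.
Eastward gaps between consecutive values (wrapping around): 2.8°, 311.6°, 8.3°, 1.0°, 2.1°, 12.8°, 5.1°, 16.3°.
Largest gap = 311.6° ⇒ minimal covering band is its complement: 360° − 311.6° = 48.4°.
Band runs from +146.9° eastward to -164.7°, crossing the antimeridian.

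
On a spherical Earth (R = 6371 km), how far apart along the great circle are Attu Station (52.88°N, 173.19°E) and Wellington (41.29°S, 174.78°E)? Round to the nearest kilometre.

Δλ = 174.78 − 173.19 = 1.59°.
Δφ = -41.29 − 52.88 = -94.17°.
a = sin²(Δφ/2) + cos φ₁ · cos φ₂ · sin²(Δλ/2) = 0.536445.
c = 2·atan2(√a, √(1−a)) = 1.64375 rad → d = 6371·c ≈ 10472.34 km.

10472 km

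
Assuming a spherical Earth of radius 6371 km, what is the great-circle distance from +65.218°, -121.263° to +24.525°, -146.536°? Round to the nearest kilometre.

Δλ = -146.536 − -121.263 = -25.273°.
Δφ = 24.525 − 65.218 = -40.693°.
a = sin²(Δφ/2) + cos φ₁ · cos φ₂ · sin²(Δλ/2) = 0.139144.
c = 2·atan2(√a, √(1−a)) = 0.76452 rad → d = 6371·c ≈ 4870.78 km.

4871 km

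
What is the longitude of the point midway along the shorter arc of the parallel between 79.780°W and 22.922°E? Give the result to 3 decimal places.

Signed shortest Δλ from -79.780° to +22.922° is +102.702°.
Midpoint longitude = -79.780° + (+102.702°)/2 = -79.780° + 51.351° = -28.429°.

28.429°W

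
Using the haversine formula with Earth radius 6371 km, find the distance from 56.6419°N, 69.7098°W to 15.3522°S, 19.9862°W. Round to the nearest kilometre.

Δλ = -19.9862 − -69.7098 = 49.7236°.
Δφ = -15.3522 − 56.6419 = -71.9941°.
a = sin²(Δφ/2) + cos φ₁ · cos φ₂ · sin²(Δλ/2) = 0.439170.
c = 2·atan2(√a, √(1−a)) = 1.44884 rad → d = 6371·c ≈ 9230.53 km.

9231 km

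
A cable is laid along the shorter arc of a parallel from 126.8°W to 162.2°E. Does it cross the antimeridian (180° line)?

Yes

Naïve |162.2 − -126.8| = 289.0° > 180°, so the shorter arc goes the other way round — across 180°.
Signed shortest Δλ = ((162.2 − -126.8 + 180) mod 360) − 180 = -71.0°.
Going west by 71.0° from -126.8° passes through 180° before reaching +162.2°.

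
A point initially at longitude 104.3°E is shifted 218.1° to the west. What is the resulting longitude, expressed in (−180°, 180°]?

Start at +104.3°; shift −218.1° → -113.8°.
-113.8° already lies in (−180°, 180°].

113.8°W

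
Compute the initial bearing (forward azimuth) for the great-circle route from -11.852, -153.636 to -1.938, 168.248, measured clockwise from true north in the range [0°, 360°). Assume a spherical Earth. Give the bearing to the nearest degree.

282°

Δλ = 168.248 − -153.636 = 321.884°; wrapped into (−180°, 180°]: -38.116°.
θ = atan2( sin Δλ · cos φ₂ , cos φ₁ · sin φ₂ − sin φ₁ · cos φ₂ · cos Δλ )
  = atan2(-0.61690, 0.12840) = -78.243° → normalised to [0°, 360°): 281.757°.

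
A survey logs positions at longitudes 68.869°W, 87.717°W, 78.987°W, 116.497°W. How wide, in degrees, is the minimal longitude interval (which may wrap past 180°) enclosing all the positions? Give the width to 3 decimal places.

Sort the longitudes: -116.497°, -87.717°, -78.987°, -68.869°.
Eastward gaps between consecutive values (wrapping around): 28.780°, 8.730°, 10.118°, 312.372°.
Largest gap = 312.372° ⇒ minimal covering band is its complement: 360° − 312.372° = 47.628°.
Band runs from -116.497° eastward to -68.869°.

47.628°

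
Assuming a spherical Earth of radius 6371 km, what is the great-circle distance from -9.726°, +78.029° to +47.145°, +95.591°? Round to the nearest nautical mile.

Δλ = 95.591 − 78.029 = 17.562°.
Δφ = 47.145 − -9.726 = 56.871°.
a = sin²(Δφ/2) + cos φ₁ · cos φ₂ · sin²(Δλ/2) = 0.242360.
c = 2·atan2(√a, √(1−a)) = 1.02946 rad → d = 6371·c ≈ 6558.70 km ≈ 3541.41 nmi.

3541 nmi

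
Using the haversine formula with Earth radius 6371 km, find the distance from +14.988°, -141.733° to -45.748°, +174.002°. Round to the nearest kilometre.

8083 km

Δλ = 174.002 − -141.733 = 315.735°; wrapped into (−180°, 180°]: -44.265°.
Δφ = -45.748 − 14.988 = -60.736°.
a = sin²(Δφ/2) + cos φ₁ · cos φ₂ · sin²(Δλ/2) = 0.351261.
c = 2·atan2(√a, √(1−a)) = 1.26875 rad → d = 6371·c ≈ 8083.19 km.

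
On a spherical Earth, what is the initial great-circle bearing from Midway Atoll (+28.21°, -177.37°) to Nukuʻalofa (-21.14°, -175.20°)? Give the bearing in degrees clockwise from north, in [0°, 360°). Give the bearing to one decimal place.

Δλ = -175.20 − -177.37 = 2.17°.
θ = atan2( sin Δλ · cos φ₂ , cos φ₁ · sin φ₂ − sin φ₁ · cos φ₂ · cos Δλ )
  = atan2(0.03532, -0.75839) = 177.334° → normalised to [0°, 360°): 177.334°.

177.3°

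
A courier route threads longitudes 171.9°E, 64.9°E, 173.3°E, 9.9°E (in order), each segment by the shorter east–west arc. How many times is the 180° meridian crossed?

0

Leg 1: +171.9° → +64.9°, shortest Δλ = -107.0° (west) — does not cross 180°.
Leg 2: +64.9° → +173.3°, shortest Δλ = 108.4° (east) — does not cross 180°.
Leg 3: +173.3° → +9.9°, shortest Δλ = -163.4° (west) — does not cross 180°.
Total crossings: 0.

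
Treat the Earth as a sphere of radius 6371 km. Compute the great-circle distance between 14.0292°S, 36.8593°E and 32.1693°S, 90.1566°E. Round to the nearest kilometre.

Δλ = 90.1566 − 36.8593 = 53.2973°.
Δφ = -32.1693 − -14.0292 = -18.1401°.
a = sin²(Δφ/2) + cos φ₁ · cos φ₂ · sin²(Δλ/2) = 0.190057.
c = 2·atan2(√a, √(1−a)) = 0.90220 rad → d = 6371·c ≈ 5747.90 km.

5748 km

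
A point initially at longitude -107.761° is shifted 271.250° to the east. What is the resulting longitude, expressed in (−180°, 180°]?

Start at -107.761°; shift +271.250° → +163.489°.
+163.489° already lies in (−180°, 180°].

+163.489°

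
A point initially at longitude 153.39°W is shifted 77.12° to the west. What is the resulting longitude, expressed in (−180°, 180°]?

129.49°E

Start at -153.39°; shift −77.12° → -230.51°.
-230.51° lies outside (−180°, 180°]; add 360° → +129.49°.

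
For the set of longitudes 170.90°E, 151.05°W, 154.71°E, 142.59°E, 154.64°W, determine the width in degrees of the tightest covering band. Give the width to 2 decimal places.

66.36°

Sort the longitudes: -154.64°, -151.05°, +142.59°, +154.71°, +170.90°.
Eastward gaps between consecutive values (wrapping around): 3.59°, 293.64°, 12.12°, 16.19°, 34.46°.
Largest gap = 293.64° ⇒ minimal covering band is its complement: 360° − 293.64° = 66.36°.
Band runs from +142.59° eastward to -151.05°, crossing the antimeridian.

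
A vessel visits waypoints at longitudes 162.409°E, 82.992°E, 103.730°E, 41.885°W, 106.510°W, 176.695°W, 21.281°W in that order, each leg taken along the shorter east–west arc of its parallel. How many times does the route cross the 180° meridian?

Leg 1: +162.409° → +82.992°, shortest Δλ = -79.417° (west) — does not cross 180°.
Leg 2: +82.992° → +103.730°, shortest Δλ = 20.738° (east) — does not cross 180°.
Leg 3: +103.730° → -41.885°, shortest Δλ = -145.615° (west) — does not cross 180°.
Leg 4: -41.885° → -106.510°, shortest Δλ = -64.625° (west) — does not cross 180°.
Leg 5: -106.510° → -176.695°, shortest Δλ = -70.185° (west) — does not cross 180°.
Leg 6: -176.695° → -21.281°, shortest Δλ = 155.414° (east) — does not cross 180°.
Total crossings: 0.

0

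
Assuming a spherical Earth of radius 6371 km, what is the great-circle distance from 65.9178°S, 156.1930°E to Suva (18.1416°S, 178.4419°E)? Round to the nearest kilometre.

5557 km

Δλ = 178.4419 − 156.1930 = 22.2489°.
Δφ = -18.1416 − -65.9178 = 47.7762°.
a = sin²(Δφ/2) + cos φ₁ · cos φ₂ · sin²(Δλ/2) = 0.178421.
c = 2·atan2(√a, √(1−a)) = 0.87218 rad → d = 6371·c ≈ 5556.66 km.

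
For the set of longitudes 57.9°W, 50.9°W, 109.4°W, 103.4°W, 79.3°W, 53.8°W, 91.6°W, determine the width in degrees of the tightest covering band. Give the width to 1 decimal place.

Sort the longitudes: -109.4°, -103.4°, -91.6°, -79.3°, -57.9°, -53.8°, -50.9°.
Eastward gaps between consecutive values (wrapping around): 6.0°, 11.8°, 12.3°, 21.4°, 4.1°, 2.9°, 301.5°.
Largest gap = 301.5° ⇒ minimal covering band is its complement: 360° − 301.5° = 58.5°.
Band runs from -109.4° eastward to -50.9°.

58.5°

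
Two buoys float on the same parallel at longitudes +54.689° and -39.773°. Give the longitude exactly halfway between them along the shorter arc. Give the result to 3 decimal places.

Signed shortest Δλ from +54.689° to -39.773° is -94.462°.
Midpoint longitude = +54.689° + (-94.462°)/2 = +54.689° − 47.231° = +7.458°.

+7.458°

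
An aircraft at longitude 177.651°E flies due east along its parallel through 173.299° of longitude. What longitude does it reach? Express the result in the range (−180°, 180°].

Start at +177.651°; shift +173.299° → +350.950°.
+350.950° lies outside (−180°, 180°]; subtract 360° → -9.050°.

9.050°W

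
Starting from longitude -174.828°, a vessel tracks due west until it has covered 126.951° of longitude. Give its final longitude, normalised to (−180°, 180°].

Start at -174.828°; shift −126.951° → -301.779°.
-301.779° lies outside (−180°, 180°]; add 360° → +58.221°.

+58.221°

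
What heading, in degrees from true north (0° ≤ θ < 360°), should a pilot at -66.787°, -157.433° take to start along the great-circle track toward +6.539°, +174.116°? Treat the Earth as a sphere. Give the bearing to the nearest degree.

331°

Δλ = 174.116 − -157.433 = 331.549°; wrapped into (−180°, 180°]: -28.451°.
θ = atan2( sin Δλ · cos φ₂ , cos φ₁ · sin φ₂ − sin φ₁ · cos φ₂ · cos Δλ )
  = atan2(-0.47331, 0.84768) = -29.177° → normalised to [0°, 360°): 330.823°.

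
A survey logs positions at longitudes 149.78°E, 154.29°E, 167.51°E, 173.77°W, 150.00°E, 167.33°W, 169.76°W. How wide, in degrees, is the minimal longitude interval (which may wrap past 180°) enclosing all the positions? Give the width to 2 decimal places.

Sort the longitudes: -173.77°, -169.76°, -167.33°, +149.78°, +150.00°, +154.29°, +167.51°.
Eastward gaps between consecutive values (wrapping around): 4.01°, 2.43°, 317.11°, 0.22°, 4.29°, 13.22°, 18.72°.
Largest gap = 317.11° ⇒ minimal covering band is its complement: 360° − 317.11° = 42.89°.
Band runs from +149.78° eastward to -167.33°, crossing the antimeridian.

42.89°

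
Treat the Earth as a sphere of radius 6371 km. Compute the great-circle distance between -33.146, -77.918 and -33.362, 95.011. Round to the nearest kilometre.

12583 km

Δλ = 95.011 − -77.918 = 172.929°.
Δφ = -33.362 − -33.146 = -0.216°.
a = sin²(Δφ/2) + cos φ₁ · cos φ₂ · sin²(Δλ/2) = 0.696651.
c = 2·atan2(√a, √(1−a)) = 1.97502 rad → d = 6371·c ≈ 12582.83 km.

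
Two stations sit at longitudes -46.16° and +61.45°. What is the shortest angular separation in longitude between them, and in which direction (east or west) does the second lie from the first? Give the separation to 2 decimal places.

Raw difference: 61.45 − -46.16 = 107.61°.
Normalise into (−180°, 180°]: 107.61° stays 107.61°.
Positive ⇒ the second point lies to the east; separation 107.61°.

107.61° east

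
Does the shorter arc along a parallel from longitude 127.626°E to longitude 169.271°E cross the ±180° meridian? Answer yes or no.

No

Signed shortest Δλ = ((169.271 − 127.626 + 180) mod 360) − 180 = 41.645°.
Going east by 41.645° from +127.626° reaches +169.271° without touching 180°.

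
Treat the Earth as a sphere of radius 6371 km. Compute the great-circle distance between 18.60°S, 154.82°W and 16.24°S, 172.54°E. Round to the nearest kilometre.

3468 km

Δλ = 172.54 − -154.82 = 327.36°; wrapped into (−180°, 180°]: -32.64°.
Δφ = -16.24 − -18.60 = 2.36°.
a = sin²(Δφ/2) + cos φ₁ · cos φ₂ · sin²(Δλ/2) = 0.072276.
c = 2·atan2(√a, √(1−a)) = 0.54438 rad → d = 6371·c ≈ 3468.24 km.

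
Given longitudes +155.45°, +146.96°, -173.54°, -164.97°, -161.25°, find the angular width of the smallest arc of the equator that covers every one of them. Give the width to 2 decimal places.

51.79°

Sort the longitudes: -173.54°, -164.97°, -161.25°, +146.96°, +155.45°.
Eastward gaps between consecutive values (wrapping around): 8.57°, 3.72°, 308.21°, 8.49°, 31.01°.
Largest gap = 308.21° ⇒ minimal covering band is its complement: 360° − 308.21° = 51.79°.
Band runs from +146.96° eastward to -161.25°, crossing the antimeridian.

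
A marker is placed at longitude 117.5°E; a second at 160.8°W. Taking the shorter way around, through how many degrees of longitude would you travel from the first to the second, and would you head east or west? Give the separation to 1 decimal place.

Raw difference: -160.8 − 117.5 = -278.3°.
Normalise into (−180°, 180°]: -278.3° + 360° = 81.7°.
Positive ⇒ the second point lies to the east; separation 81.7°.

81.7° east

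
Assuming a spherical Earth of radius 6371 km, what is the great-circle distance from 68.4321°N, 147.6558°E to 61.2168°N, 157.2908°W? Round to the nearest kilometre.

2623 km

Δλ = -157.2908 − 147.6558 = -304.9466°; wrapped into (−180°, 180°]: 55.0534°.
Δφ = 61.2168 − 68.4321 = -7.2153°.
a = sin²(Δφ/2) + cos φ₁ · cos φ₂ · sin²(Δλ/2) = 0.041765.
c = 2·atan2(√a, √(1−a)) = 0.41163 rad → d = 6371·c ≈ 2622.51 km.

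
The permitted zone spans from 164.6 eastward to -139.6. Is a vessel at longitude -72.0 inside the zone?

Band width going east from +164.6° to -139.6°: ((-139.6 − 164.6) mod 360) = 55.8°.
Offset of -72.0° east of the west edge: ((-72.0 − 164.6) mod 360) = 123.4°.
123.4° > 55.8° ⇒ outside.

No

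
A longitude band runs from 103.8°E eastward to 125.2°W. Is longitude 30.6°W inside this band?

Band width going east from +103.8° to -125.2°: ((-125.2 − 103.8) mod 360) = 131.0°.
Offset of -30.6° east of the west edge: ((-30.6 − 103.8) mod 360) = 225.6°.
225.6° > 131.0° ⇒ outside.

No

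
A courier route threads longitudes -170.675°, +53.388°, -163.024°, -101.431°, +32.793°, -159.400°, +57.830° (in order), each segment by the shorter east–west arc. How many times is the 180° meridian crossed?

Leg 1: -170.675° → +53.388°, shortest Δλ = -135.937° (west) — crosses 180°.
Leg 2: +53.388° → -163.024°, shortest Δλ = 143.588° (east) — crosses 180°.
Leg 3: -163.024° → -101.431°, shortest Δλ = 61.593° (east) — does not cross 180°.
Leg 4: -101.431° → +32.793°, shortest Δλ = 134.224° (east) — does not cross 180°.
Leg 5: +32.793° → -159.400°, shortest Δλ = 167.807° (east) — crosses 180°.
Leg 6: -159.400° → +57.830°, shortest Δλ = -142.77° (west) — crosses 180°.
Total crossings: 4.

4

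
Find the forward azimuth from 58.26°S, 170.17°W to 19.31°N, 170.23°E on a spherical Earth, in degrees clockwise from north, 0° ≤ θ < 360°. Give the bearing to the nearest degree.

341°

Δλ = 170.23 − -170.17 = 340.40°; wrapped into (−180°, 180°]: -19.60°.
θ = atan2( sin Δλ · cos φ₂ , cos φ₁ · sin φ₂ − sin φ₁ · cos φ₂ · cos Δλ )
  = atan2(-0.31658, 0.93005) = -18.798° → normalised to [0°, 360°): 341.202°.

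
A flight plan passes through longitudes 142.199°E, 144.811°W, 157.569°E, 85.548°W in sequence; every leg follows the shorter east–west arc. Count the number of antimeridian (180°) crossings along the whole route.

Leg 1: +142.199° → -144.811°, shortest Δλ = 72.99° (east) — crosses 180°.
Leg 2: -144.811° → +157.569°, shortest Δλ = -57.62° (west) — crosses 180°.
Leg 3: +157.569° → -85.548°, shortest Δλ = 116.883° (east) — crosses 180°.
Total crossings: 3.

3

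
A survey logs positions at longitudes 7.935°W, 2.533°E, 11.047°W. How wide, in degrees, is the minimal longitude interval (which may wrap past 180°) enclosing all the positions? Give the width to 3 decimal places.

13.580°

Sort the longitudes: -11.047°, -7.935°, +2.533°.
Eastward gaps between consecutive values (wrapping around): 3.112°, 10.468°, 346.420°.
Largest gap = 346.420° ⇒ minimal covering band is its complement: 360° − 346.420° = 13.580°.
Band runs from -11.047° eastward to +2.533°.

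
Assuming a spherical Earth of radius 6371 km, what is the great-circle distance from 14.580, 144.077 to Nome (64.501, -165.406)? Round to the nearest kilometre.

6729 km

Δλ = -165.406 − 144.077 = -309.483°; wrapped into (−180°, 180°]: 50.517°.
Δφ = 64.501 − 14.580 = 49.921°.
a = sin²(Δφ/2) + cos φ₁ · cos φ₂ · sin²(Δλ/2) = 0.253937.
c = 2·atan2(√a, √(1−a)) = 1.05627 rad → d = 6371·c ≈ 6729.47 km.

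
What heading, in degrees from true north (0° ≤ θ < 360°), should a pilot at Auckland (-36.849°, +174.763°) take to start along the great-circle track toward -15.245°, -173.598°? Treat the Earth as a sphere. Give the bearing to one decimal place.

Δλ = -173.598 − 174.763 = -348.361°; wrapped into (−180°, 180°]: 11.639°.
θ = atan2( sin Δλ · cos φ₂ , cos φ₁ · sin φ₂ − sin φ₁ · cos φ₂ · cos Δλ )
  = atan2(0.19465, 0.35629) = 28.648° → normalised to [0°, 360°): 28.648°.

28.6°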